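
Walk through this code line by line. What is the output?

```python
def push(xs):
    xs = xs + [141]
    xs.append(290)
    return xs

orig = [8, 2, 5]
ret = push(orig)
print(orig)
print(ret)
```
[8, 2, 5]
[8, 2, 5, 141, 290]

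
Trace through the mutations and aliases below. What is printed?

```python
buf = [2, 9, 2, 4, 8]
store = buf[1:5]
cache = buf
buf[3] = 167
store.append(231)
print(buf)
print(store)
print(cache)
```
[2, 9, 2, 167, 8]
[9, 2, 4, 8, 231]
[2, 9, 2, 167, 8]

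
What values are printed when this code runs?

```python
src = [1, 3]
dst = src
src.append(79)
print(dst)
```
[1, 3, 79]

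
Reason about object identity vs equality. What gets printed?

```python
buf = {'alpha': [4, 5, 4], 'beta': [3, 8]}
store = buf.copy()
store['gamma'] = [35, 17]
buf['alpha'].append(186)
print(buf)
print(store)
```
{'alpha': [4, 5, 4, 186], 'beta': [3, 8]}
{'alpha': [4, 5, 4, 186], 'beta': [3, 8], 'gamma': [35, 17]}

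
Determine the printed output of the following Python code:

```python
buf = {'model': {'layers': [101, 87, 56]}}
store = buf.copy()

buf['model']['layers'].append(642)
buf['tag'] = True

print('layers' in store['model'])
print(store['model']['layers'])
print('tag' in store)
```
True
[101, 87, 56, 642]
False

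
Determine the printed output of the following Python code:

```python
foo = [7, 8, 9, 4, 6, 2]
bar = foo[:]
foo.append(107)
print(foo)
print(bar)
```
[7, 8, 9, 4, 6, 2, 107]
[7, 8, 9, 4, 6, 2]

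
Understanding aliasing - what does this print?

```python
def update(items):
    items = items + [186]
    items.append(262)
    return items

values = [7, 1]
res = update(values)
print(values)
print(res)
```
[7, 1]
[7, 1, 186, 262]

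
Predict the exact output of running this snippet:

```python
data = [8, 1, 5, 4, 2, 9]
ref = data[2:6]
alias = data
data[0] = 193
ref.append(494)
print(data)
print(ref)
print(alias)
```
[193, 1, 5, 4, 2, 9]
[5, 4, 2, 9, 494]
[193, 1, 5, 4, 2, 9]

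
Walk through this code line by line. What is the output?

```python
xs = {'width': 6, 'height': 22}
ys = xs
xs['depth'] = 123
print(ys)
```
{'width': 6, 'height': 22, 'depth': 123}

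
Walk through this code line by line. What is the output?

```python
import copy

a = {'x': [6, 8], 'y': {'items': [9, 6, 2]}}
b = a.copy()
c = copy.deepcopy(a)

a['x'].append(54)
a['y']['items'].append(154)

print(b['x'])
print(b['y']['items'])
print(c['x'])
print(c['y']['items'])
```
[6, 8, 54]
[9, 6, 2, 154]
[6, 8]
[9, 6, 2]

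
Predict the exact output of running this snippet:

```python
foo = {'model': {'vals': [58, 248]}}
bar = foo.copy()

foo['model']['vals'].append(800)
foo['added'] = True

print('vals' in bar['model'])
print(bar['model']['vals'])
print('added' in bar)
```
True
[58, 248, 800]
False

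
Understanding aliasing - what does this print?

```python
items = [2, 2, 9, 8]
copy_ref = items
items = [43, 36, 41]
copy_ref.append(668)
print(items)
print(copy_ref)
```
[43, 36, 41]
[2, 2, 9, 8, 668]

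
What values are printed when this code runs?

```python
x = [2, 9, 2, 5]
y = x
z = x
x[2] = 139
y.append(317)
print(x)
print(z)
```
[2, 9, 139, 5, 317]
[2, 9, 139, 5, 317]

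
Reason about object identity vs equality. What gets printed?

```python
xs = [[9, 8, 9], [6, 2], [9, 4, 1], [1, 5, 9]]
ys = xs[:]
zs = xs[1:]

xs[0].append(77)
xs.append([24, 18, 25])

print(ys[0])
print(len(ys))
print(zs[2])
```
[9, 8, 9, 77]
4
[1, 5, 9]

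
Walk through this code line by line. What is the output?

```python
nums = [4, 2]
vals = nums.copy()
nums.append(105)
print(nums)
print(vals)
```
[4, 2, 105]
[4, 2]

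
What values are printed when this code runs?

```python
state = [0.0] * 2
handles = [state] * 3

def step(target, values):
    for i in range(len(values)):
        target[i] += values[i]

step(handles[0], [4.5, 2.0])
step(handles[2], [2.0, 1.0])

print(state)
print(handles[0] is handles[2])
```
[6.5, 3.0]
True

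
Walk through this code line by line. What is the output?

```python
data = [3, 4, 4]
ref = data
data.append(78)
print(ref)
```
[3, 4, 4, 78]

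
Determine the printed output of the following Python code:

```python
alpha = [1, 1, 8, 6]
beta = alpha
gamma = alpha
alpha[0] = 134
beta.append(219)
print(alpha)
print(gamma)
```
[134, 1, 8, 6, 219]
[134, 1, 8, 6, 219]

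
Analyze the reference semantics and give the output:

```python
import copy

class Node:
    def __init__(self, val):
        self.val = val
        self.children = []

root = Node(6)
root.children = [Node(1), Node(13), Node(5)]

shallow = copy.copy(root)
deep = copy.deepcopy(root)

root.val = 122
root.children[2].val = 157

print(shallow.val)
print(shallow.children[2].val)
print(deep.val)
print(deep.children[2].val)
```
6
157
6
5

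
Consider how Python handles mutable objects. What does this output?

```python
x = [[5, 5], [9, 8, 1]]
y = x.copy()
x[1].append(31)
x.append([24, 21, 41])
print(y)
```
[[5, 5], [9, 8, 1, 31]]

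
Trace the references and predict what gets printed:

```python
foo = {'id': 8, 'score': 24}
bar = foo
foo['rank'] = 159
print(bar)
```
{'id': 8, 'score': 24, 'rank': 159}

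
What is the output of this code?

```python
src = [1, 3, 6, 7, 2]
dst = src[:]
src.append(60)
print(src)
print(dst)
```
[1, 3, 6, 7, 2, 60]
[1, 3, 6, 7, 2]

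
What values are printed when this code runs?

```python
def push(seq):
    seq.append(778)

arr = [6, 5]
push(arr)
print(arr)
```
[6, 5, 778]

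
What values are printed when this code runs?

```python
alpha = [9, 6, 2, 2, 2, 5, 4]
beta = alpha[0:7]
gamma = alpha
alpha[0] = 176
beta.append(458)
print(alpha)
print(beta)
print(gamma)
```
[176, 6, 2, 2, 2, 5, 4]
[9, 6, 2, 2, 2, 5, 4, 458]
[176, 6, 2, 2, 2, 5, 4]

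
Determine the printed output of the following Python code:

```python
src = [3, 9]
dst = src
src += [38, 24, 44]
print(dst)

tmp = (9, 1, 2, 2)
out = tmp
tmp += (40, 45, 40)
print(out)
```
[3, 9, 38, 24, 44]
(9, 1, 2, 2)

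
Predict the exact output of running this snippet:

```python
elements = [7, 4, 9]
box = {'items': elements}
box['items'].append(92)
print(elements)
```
[7, 4, 9, 92]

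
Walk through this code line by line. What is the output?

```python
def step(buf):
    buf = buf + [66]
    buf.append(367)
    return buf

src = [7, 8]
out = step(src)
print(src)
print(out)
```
[7, 8]
[7, 8, 66, 367]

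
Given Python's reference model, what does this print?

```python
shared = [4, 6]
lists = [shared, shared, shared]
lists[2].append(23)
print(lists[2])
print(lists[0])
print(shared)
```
[4, 6, 23]
[4, 6, 23]
[4, 6, 23]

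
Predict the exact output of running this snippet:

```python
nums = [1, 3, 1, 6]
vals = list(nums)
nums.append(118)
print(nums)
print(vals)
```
[1, 3, 1, 6, 118]
[1, 3, 1, 6]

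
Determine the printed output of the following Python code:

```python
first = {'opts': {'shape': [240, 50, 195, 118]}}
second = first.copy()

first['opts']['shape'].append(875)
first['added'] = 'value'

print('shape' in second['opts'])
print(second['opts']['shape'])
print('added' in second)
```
True
[240, 50, 195, 118, 875]
False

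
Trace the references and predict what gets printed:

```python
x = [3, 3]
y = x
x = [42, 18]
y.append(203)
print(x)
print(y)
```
[42, 18]
[3, 3, 203]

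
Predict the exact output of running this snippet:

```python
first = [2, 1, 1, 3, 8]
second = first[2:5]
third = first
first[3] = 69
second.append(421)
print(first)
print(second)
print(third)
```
[2, 1, 1, 69, 8]
[1, 3, 8, 421]
[2, 1, 1, 69, 8]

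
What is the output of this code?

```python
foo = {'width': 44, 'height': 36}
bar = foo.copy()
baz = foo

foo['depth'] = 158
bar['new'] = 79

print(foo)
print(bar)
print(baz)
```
{'width': 44, 'height': 36, 'depth': 158}
{'width': 44, 'height': 36, 'new': 79}
{'width': 44, 'height': 36, 'depth': 158}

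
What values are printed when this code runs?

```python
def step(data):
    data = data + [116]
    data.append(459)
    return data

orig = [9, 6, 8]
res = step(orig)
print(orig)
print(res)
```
[9, 6, 8]
[9, 6, 8, 116, 459]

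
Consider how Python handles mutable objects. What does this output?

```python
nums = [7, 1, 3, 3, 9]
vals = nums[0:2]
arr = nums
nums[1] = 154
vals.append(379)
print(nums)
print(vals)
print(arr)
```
[7, 154, 3, 3, 9]
[7, 1, 379]
[7, 154, 3, 3, 9]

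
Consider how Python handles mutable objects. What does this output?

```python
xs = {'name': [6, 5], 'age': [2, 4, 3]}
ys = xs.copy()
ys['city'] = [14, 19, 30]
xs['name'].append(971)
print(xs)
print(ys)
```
{'name': [6, 5, 971], 'age': [2, 4, 3]}
{'name': [6, 5, 971], 'age': [2, 4, 3], 'city': [14, 19, 30]}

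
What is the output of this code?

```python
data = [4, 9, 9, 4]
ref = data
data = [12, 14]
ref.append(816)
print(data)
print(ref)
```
[12, 14]
[4, 9, 9, 4, 816]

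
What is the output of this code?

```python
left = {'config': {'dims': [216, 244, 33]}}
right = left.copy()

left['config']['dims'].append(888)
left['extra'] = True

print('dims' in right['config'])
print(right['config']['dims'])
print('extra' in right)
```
True
[216, 244, 33, 888]
False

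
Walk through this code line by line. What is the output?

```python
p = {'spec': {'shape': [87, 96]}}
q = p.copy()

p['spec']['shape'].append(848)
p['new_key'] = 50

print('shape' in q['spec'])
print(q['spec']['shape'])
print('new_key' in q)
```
True
[87, 96, 848]
False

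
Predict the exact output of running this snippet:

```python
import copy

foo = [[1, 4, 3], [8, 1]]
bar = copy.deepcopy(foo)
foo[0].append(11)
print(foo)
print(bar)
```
[[1, 4, 3, 11], [8, 1]]
[[1, 4, 3], [8, 1]]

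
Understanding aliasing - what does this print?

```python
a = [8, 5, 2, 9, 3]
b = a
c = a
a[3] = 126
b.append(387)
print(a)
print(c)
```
[8, 5, 2, 126, 3, 387]
[8, 5, 2, 126, 3, 387]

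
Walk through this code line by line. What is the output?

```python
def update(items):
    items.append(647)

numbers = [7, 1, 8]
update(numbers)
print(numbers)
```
[7, 1, 8, 647]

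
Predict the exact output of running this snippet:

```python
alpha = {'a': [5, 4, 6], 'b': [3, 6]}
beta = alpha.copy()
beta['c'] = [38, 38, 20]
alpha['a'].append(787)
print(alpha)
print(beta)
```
{'a': [5, 4, 6, 787], 'b': [3, 6]}
{'a': [5, 4, 6, 787], 'b': [3, 6], 'c': [38, 38, 20]}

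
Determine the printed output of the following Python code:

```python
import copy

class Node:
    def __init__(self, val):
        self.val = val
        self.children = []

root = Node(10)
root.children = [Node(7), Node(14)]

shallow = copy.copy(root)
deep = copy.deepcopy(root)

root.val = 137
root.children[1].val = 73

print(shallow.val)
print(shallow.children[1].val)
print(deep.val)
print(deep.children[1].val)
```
10
73
10
14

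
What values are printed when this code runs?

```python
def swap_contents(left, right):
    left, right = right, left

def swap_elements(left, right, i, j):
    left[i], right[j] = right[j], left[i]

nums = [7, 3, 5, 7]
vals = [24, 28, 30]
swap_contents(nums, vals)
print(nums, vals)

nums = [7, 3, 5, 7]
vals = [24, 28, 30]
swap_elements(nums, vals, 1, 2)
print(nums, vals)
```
[7, 3, 5, 7] [24, 28, 30]
[7, 30, 5, 7] [24, 28, 3]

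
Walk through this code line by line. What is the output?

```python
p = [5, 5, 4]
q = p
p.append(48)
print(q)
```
[5, 5, 4, 48]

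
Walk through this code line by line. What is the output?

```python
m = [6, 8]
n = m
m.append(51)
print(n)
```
[6, 8, 51]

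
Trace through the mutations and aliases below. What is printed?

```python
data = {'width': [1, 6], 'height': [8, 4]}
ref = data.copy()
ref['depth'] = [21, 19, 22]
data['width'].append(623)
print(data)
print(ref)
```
{'width': [1, 6, 623], 'height': [8, 4]}
{'width': [1, 6, 623], 'height': [8, 4], 'depth': [21, 19, 22]}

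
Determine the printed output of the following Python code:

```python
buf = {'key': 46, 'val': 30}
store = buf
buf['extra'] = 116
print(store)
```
{'key': 46, 'val': 30, 'extra': 116}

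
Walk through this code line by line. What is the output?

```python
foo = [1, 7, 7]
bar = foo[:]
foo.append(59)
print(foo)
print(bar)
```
[1, 7, 7, 59]
[1, 7, 7]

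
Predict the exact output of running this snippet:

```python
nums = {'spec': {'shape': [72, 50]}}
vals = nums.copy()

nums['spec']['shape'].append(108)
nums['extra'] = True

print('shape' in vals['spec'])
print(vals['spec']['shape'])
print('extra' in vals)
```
True
[72, 50, 108]
False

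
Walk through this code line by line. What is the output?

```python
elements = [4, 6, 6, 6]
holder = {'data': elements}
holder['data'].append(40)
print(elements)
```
[4, 6, 6, 6, 40]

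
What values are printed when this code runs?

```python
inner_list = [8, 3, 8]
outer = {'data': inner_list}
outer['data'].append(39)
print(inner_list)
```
[8, 3, 8, 39]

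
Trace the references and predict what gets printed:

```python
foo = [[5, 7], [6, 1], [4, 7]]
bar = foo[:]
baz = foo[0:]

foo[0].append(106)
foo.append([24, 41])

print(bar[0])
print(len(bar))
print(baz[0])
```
[5, 7, 106]
3
[5, 7, 106]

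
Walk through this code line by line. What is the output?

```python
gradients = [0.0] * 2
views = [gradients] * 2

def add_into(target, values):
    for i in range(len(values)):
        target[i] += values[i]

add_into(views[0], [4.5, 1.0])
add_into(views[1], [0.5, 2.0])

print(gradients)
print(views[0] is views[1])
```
[5.0, 3.0]
True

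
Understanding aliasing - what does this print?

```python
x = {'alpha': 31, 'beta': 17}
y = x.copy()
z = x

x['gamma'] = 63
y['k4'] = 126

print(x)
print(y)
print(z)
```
{'alpha': 31, 'beta': 17, 'gamma': 63}
{'alpha': 31, 'beta': 17, 'k4': 126}
{'alpha': 31, 'beta': 17, 'gamma': 63}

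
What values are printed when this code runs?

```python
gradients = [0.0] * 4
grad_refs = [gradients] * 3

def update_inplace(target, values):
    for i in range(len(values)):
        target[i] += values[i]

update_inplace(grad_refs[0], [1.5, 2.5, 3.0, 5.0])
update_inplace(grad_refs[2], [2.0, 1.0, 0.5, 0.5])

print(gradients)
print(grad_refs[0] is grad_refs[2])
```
[3.5, 3.5, 3.5, 5.5]
True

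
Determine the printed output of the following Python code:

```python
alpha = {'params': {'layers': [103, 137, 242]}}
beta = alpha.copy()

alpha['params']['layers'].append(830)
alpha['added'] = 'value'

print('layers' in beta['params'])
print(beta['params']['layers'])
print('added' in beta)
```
True
[103, 137, 242, 830]
False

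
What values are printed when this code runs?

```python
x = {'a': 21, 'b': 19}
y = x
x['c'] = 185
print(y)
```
{'a': 21, 'b': 19, 'c': 185}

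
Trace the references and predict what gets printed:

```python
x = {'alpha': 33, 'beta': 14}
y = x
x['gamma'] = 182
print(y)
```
{'alpha': 33, 'beta': 14, 'gamma': 182}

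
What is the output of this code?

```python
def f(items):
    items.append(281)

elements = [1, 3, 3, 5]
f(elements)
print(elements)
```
[1, 3, 3, 5, 281]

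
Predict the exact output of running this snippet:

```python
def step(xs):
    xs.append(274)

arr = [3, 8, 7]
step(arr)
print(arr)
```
[3, 8, 7, 274]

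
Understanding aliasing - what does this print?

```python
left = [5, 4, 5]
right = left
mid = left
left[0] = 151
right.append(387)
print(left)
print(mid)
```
[151, 4, 5, 387]
[151, 4, 5, 387]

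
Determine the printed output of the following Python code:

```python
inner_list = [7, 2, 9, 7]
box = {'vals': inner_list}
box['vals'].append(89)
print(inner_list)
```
[7, 2, 9, 7, 89]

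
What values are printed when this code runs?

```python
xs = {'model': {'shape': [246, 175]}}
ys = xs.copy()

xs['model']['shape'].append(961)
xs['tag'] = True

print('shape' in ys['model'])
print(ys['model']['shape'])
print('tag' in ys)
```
True
[246, 175, 961]
False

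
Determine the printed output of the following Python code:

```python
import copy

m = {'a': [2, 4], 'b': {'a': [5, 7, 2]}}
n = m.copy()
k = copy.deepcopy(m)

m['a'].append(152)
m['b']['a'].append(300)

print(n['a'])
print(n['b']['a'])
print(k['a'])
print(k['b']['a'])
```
[2, 4, 152]
[5, 7, 2, 300]
[2, 4]
[5, 7, 2]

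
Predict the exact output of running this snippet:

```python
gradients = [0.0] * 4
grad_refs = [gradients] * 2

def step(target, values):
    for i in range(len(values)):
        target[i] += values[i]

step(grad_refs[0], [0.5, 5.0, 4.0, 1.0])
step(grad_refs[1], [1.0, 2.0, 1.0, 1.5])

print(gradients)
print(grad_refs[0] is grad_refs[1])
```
[1.5, 7.0, 5.0, 2.5]
True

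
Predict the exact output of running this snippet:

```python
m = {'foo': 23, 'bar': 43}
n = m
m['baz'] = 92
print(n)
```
{'foo': 23, 'bar': 43, 'baz': 92}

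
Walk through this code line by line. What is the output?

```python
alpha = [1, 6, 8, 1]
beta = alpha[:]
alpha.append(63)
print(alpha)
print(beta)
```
[1, 6, 8, 1, 63]
[1, 6, 8, 1]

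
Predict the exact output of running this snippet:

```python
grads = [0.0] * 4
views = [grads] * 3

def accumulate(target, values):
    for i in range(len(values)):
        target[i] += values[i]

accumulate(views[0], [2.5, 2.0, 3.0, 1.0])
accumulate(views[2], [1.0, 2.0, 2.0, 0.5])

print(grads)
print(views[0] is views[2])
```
[3.5, 4.0, 5.0, 1.5]
True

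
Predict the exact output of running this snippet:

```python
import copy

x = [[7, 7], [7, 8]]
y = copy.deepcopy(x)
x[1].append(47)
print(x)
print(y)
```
[[7, 7], [7, 8, 47]]
[[7, 7], [7, 8]]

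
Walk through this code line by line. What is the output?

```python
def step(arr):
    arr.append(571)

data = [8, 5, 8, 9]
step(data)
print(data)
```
[8, 5, 8, 9, 571]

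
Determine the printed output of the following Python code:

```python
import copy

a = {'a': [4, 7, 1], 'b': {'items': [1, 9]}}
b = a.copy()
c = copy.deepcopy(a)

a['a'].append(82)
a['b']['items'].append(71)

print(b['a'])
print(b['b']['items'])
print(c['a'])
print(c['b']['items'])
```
[4, 7, 1, 82]
[1, 9, 71]
[4, 7, 1]
[1, 9]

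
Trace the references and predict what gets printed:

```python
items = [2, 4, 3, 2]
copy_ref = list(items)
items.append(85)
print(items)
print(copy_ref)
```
[2, 4, 3, 2, 85]
[2, 4, 3, 2]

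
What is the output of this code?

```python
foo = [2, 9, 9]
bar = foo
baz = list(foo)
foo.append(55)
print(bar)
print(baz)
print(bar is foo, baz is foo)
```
[2, 9, 9, 55]
[2, 9, 9]
True False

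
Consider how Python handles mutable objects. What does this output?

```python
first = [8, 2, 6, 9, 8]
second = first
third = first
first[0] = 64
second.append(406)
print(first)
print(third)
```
[64, 2, 6, 9, 8, 406]
[64, 2, 6, 9, 8, 406]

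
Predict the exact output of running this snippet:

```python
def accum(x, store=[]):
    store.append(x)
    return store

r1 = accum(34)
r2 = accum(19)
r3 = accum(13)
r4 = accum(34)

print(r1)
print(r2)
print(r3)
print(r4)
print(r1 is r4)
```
[34, 19, 13, 34]
[34, 19, 13, 34]
[34, 19, 13, 34]
[34, 19, 13, 34]
True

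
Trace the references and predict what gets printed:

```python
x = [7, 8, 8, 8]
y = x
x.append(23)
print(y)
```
[7, 8, 8, 8, 23]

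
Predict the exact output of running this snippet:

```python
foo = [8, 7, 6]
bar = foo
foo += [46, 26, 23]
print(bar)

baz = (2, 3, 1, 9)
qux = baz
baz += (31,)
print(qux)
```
[8, 7, 6, 46, 26, 23]
(2, 3, 1, 9)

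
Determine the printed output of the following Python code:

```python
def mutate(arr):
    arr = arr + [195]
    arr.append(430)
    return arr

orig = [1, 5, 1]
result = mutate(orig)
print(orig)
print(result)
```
[1, 5, 1]
[1, 5, 1, 195, 430]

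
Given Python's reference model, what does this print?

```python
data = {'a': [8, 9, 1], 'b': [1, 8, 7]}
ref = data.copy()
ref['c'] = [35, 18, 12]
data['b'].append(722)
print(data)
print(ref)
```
{'a': [8, 9, 1], 'b': [1, 8, 7, 722]}
{'a': [8, 9, 1], 'b': [1, 8, 7, 722], 'c': [35, 18, 12]}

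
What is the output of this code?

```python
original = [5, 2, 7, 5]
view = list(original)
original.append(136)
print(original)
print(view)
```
[5, 2, 7, 5, 136]
[5, 2, 7, 5]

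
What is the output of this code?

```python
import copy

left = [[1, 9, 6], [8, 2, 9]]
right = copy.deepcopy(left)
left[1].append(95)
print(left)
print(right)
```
[[1, 9, 6], [8, 2, 9, 95]]
[[1, 9, 6], [8, 2, 9]]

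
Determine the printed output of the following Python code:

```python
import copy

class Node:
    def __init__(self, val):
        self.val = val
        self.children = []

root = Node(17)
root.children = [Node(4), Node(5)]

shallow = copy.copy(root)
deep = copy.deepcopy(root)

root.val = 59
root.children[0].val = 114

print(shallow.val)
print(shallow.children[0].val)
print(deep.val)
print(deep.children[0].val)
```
17
114
17
4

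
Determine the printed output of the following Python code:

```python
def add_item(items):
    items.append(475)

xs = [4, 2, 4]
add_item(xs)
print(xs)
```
[4, 2, 4, 475]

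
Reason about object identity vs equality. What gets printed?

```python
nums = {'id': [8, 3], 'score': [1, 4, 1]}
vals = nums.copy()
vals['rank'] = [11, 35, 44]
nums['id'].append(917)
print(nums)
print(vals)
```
{'id': [8, 3, 917], 'score': [1, 4, 1]}
{'id': [8, 3, 917], 'score': [1, 4, 1], 'rank': [11, 35, 44]}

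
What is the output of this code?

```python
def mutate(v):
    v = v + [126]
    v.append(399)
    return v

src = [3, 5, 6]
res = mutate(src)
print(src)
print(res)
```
[3, 5, 6]
[3, 5, 6, 126, 399]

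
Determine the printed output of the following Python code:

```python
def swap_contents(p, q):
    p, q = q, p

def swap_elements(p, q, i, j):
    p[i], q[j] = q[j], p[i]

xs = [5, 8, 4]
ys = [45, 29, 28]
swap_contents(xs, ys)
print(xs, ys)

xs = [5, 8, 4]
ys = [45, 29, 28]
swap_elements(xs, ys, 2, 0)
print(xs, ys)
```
[5, 8, 4] [45, 29, 28]
[5, 8, 45] [4, 29, 28]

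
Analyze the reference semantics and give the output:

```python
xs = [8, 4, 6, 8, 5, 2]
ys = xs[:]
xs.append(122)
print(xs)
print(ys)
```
[8, 4, 6, 8, 5, 2, 122]
[8, 4, 6, 8, 5, 2]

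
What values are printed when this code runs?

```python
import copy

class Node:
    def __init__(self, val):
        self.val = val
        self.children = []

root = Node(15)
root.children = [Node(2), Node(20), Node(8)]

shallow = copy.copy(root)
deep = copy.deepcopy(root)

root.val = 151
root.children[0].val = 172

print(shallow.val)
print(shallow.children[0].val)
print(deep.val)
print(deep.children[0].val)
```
15
172
15
2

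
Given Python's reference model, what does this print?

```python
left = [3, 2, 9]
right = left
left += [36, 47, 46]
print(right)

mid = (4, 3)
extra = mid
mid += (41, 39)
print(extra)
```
[3, 2, 9, 36, 47, 46]
(4, 3)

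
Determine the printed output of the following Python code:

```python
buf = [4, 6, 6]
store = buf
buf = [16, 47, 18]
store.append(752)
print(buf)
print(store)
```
[16, 47, 18]
[4, 6, 6, 752]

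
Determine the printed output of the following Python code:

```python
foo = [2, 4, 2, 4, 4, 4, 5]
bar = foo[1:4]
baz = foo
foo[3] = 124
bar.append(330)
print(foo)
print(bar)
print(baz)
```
[2, 4, 2, 124, 4, 4, 5]
[4, 2, 4, 330]
[2, 4, 2, 124, 4, 4, 5]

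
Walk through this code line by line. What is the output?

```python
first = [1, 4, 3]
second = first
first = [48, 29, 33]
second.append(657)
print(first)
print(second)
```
[48, 29, 33]
[1, 4, 3, 657]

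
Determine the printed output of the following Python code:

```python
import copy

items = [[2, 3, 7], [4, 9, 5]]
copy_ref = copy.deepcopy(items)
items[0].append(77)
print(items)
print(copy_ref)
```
[[2, 3, 7, 77], [4, 9, 5]]
[[2, 3, 7], [4, 9, 5]]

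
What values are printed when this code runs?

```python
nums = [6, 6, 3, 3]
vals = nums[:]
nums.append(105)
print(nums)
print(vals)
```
[6, 6, 3, 3, 105]
[6, 6, 3, 3]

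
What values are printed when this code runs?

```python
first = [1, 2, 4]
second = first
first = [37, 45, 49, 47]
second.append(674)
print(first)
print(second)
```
[37, 45, 49, 47]
[1, 2, 4, 674]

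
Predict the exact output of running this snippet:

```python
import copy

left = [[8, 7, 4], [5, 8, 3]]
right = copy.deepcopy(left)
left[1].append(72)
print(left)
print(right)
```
[[8, 7, 4], [5, 8, 3, 72]]
[[8, 7, 4], [5, 8, 3]]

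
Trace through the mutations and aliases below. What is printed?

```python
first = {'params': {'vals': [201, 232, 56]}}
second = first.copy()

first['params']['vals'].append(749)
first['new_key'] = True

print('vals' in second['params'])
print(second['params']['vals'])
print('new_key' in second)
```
True
[201, 232, 56, 749]
False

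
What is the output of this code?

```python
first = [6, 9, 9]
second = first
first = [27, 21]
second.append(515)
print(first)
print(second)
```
[27, 21]
[6, 9, 9, 515]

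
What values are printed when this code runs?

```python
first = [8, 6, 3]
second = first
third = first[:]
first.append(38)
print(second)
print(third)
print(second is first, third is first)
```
[8, 6, 3, 38]
[8, 6, 3]
True False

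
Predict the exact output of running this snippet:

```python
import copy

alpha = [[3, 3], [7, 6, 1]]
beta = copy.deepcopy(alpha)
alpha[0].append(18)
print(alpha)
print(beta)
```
[[3, 3, 18], [7, 6, 1]]
[[3, 3], [7, 6, 1]]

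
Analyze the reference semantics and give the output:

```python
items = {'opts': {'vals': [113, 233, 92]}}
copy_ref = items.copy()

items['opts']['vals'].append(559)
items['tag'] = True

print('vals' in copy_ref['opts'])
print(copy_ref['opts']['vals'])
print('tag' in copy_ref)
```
True
[113, 233, 92, 559]
False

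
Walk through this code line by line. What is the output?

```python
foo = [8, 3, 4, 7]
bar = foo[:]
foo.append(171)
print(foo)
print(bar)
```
[8, 3, 4, 7, 171]
[8, 3, 4, 7]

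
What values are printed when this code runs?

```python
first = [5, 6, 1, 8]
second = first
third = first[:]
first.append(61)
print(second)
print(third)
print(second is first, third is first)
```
[5, 6, 1, 8, 61]
[5, 6, 1, 8]
True False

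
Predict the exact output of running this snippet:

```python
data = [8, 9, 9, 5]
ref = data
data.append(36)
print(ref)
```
[8, 9, 9, 5, 36]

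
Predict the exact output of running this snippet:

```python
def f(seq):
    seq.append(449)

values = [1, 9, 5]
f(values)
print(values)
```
[1, 9, 5, 449]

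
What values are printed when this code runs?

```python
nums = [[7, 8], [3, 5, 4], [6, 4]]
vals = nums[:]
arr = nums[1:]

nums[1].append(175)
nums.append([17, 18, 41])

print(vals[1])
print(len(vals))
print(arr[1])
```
[3, 5, 4, 175]
3
[6, 4]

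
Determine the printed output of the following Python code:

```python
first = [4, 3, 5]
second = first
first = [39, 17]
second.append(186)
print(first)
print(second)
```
[39, 17]
[4, 3, 5, 186]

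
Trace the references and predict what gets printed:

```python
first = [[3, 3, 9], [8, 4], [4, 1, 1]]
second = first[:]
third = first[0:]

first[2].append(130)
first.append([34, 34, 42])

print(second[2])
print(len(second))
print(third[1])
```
[4, 1, 1, 130]
3
[8, 4]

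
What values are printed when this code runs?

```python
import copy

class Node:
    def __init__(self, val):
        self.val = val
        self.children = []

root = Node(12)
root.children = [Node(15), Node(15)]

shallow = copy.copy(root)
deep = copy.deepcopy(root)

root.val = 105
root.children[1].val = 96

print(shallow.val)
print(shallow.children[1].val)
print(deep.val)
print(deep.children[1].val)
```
12
96
12
15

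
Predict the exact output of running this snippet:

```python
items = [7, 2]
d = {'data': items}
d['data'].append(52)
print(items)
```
[7, 2, 52]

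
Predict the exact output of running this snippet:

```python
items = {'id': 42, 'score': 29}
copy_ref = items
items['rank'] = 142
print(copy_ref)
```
{'id': 42, 'score': 29, 'rank': 142}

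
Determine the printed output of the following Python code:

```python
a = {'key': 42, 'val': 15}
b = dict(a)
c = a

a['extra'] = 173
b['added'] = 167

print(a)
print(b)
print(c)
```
{'key': 42, 'val': 15, 'extra': 173}
{'key': 42, 'val': 15, 'added': 167}
{'key': 42, 'val': 15, 'extra': 173}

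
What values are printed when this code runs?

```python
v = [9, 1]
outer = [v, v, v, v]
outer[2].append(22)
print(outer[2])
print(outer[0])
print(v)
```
[9, 1, 22]
[9, 1, 22]
[9, 1, 22]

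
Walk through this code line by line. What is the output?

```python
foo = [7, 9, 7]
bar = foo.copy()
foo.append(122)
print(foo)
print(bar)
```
[7, 9, 7, 122]
[7, 9, 7]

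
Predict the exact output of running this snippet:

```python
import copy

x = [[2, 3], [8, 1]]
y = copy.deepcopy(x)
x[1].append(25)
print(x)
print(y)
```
[[2, 3], [8, 1, 25]]
[[2, 3], [8, 1]]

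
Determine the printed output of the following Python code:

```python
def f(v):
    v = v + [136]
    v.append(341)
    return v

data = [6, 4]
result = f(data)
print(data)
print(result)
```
[6, 4]
[6, 4, 136, 341]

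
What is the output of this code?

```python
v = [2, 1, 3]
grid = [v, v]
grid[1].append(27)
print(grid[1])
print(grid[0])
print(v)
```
[2, 1, 3, 27]
[2, 1, 3, 27]
[2, 1, 3, 27]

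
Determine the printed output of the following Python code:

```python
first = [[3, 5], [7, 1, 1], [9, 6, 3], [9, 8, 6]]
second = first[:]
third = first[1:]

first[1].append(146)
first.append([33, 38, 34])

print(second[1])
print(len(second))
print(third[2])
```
[7, 1, 1, 146]
4
[9, 8, 6]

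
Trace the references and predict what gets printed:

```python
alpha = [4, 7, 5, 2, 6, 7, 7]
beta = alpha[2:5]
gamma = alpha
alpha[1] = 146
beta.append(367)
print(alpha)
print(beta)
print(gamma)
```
[4, 146, 5, 2, 6, 7, 7]
[5, 2, 6, 367]
[4, 146, 5, 2, 6, 7, 7]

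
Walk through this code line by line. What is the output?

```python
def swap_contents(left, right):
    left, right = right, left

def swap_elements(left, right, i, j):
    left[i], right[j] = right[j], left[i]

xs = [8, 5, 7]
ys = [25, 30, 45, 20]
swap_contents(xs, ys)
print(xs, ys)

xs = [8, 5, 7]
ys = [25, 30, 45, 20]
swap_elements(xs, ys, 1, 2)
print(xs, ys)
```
[8, 5, 7] [25, 30, 45, 20]
[8, 45, 7] [25, 30, 5, 20]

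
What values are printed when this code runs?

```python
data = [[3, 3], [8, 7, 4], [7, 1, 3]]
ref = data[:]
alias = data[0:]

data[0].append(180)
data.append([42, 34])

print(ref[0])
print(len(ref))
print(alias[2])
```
[3, 3, 180]
3
[7, 1, 3]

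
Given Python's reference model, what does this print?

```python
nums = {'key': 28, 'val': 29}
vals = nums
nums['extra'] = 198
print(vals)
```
{'key': 28, 'val': 29, 'extra': 198}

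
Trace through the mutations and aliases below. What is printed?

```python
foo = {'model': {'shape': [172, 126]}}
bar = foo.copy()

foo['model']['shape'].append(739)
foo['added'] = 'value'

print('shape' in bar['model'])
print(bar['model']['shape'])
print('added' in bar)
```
True
[172, 126, 739]
False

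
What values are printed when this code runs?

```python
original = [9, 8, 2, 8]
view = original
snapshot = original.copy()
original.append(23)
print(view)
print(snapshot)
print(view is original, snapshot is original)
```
[9, 8, 2, 8, 23]
[9, 8, 2, 8]
True False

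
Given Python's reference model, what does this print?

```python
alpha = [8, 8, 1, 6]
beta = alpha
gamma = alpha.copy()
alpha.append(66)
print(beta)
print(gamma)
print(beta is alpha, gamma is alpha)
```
[8, 8, 1, 6, 66]
[8, 8, 1, 6]
True False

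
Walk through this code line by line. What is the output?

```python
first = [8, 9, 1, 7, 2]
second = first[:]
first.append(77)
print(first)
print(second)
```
[8, 9, 1, 7, 2, 77]
[8, 9, 1, 7, 2]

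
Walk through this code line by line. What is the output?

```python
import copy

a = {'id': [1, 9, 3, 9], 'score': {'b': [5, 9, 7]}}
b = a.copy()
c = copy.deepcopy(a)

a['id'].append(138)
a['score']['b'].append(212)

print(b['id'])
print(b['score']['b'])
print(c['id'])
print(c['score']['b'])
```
[1, 9, 3, 9, 138]
[5, 9, 7, 212]
[1, 9, 3, 9]
[5, 9, 7]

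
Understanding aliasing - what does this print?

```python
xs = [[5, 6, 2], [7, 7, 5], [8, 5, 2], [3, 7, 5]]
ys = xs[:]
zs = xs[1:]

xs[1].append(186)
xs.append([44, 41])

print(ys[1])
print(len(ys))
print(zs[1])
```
[7, 7, 5, 186]
4
[8, 5, 2]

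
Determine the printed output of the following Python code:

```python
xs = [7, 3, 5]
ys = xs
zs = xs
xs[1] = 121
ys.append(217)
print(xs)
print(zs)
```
[7, 121, 5, 217]
[7, 121, 5, 217]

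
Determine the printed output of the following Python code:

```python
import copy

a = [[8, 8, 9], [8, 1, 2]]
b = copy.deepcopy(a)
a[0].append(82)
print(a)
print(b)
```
[[8, 8, 9, 82], [8, 1, 2]]
[[8, 8, 9], [8, 1, 2]]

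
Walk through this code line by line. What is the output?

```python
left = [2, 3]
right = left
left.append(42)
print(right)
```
[2, 3, 42]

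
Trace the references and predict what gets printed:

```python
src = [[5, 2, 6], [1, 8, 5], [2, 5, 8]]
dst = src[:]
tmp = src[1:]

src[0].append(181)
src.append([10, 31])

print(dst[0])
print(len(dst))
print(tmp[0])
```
[5, 2, 6, 181]
3
[1, 8, 5]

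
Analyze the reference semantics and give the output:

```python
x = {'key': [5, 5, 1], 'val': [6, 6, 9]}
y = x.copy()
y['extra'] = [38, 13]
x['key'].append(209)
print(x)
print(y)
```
{'key': [5, 5, 1, 209], 'val': [6, 6, 9]}
{'key': [5, 5, 1, 209], 'val': [6, 6, 9], 'extra': [38, 13]}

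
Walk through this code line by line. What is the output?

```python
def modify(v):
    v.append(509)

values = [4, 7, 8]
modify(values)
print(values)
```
[4, 7, 8, 509]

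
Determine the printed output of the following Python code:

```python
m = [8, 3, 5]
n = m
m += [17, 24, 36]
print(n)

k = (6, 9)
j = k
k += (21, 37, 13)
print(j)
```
[8, 3, 5, 17, 24, 36]
(6, 9)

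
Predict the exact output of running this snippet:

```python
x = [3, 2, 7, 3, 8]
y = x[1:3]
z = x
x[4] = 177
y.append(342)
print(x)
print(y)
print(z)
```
[3, 2, 7, 3, 177]
[2, 7, 342]
[3, 2, 7, 3, 177]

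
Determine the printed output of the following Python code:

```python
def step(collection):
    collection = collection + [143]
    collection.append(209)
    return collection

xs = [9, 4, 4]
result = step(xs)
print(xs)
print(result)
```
[9, 4, 4]
[9, 4, 4, 143, 209]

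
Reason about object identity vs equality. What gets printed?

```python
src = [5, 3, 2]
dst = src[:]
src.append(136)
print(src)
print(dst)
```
[5, 3, 2, 136]
[5, 3, 2]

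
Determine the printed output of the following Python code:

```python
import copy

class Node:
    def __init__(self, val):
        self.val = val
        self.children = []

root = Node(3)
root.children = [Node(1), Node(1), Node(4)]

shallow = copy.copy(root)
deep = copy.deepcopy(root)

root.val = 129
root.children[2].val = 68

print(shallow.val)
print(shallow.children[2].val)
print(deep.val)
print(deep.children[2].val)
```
3
68
3
4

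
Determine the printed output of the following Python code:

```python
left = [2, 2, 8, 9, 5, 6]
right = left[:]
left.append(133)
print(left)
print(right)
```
[2, 2, 8, 9, 5, 6, 133]
[2, 2, 8, 9, 5, 6]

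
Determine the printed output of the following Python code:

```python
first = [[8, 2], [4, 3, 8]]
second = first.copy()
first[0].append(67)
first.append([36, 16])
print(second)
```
[[8, 2, 67], [4, 3, 8]]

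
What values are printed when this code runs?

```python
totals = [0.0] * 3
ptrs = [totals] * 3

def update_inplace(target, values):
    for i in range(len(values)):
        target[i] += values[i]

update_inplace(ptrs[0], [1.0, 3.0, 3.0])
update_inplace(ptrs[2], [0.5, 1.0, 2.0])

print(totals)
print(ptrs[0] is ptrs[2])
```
[1.5, 4.0, 5.0]
True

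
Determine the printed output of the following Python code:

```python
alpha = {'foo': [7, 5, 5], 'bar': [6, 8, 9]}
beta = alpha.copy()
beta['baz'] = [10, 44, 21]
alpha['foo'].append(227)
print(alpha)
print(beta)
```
{'foo': [7, 5, 5, 227], 'bar': [6, 8, 9]}
{'foo': [7, 5, 5, 227], 'bar': [6, 8, 9], 'baz': [10, 44, 21]}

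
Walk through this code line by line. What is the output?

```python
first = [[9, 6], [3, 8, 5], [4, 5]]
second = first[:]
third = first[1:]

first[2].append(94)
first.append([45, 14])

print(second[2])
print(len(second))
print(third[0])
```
[4, 5, 94]
3
[3, 8, 5]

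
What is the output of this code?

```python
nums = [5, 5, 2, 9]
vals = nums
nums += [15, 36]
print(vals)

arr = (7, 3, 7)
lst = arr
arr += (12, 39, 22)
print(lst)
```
[5, 5, 2, 9, 15, 36]
(7, 3, 7)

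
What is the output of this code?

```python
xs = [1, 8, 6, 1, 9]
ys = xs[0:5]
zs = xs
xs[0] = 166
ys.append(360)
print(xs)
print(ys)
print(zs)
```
[166, 8, 6, 1, 9]
[1, 8, 6, 1, 9, 360]
[166, 8, 6, 1, 9]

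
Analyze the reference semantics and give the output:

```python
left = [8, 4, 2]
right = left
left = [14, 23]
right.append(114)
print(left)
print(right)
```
[14, 23]
[8, 4, 2, 114]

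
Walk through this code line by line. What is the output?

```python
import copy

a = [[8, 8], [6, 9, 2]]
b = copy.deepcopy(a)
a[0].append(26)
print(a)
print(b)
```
[[8, 8, 26], [6, 9, 2]]
[[8, 8], [6, 9, 2]]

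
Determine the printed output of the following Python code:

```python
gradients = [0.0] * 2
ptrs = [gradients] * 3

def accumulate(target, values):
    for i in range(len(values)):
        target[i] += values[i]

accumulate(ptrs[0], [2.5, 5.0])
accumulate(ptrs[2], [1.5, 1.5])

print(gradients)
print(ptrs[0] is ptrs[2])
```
[4.0, 6.5]
True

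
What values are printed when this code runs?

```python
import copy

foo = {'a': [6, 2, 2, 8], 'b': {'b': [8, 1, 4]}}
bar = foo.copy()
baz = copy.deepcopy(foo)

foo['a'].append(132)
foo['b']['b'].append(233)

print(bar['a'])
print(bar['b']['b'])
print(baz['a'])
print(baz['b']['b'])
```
[6, 2, 2, 8, 132]
[8, 1, 4, 233]
[6, 2, 2, 8]
[8, 1, 4]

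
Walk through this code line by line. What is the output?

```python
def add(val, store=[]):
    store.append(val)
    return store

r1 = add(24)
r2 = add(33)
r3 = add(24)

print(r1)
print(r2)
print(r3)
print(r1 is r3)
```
[24, 33, 24]
[24, 33, 24]
[24, 33, 24]
True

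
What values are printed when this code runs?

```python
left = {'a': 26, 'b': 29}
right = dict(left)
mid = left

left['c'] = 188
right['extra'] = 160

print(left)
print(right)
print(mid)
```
{'a': 26, 'b': 29, 'c': 188}
{'a': 26, 'b': 29, 'extra': 160}
{'a': 26, 'b': 29, 'c': 188}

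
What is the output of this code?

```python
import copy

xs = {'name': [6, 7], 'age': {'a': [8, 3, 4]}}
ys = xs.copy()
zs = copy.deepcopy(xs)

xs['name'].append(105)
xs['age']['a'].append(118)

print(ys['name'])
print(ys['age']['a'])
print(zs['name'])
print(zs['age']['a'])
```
[6, 7, 105]
[8, 3, 4, 118]
[6, 7]
[8, 3, 4]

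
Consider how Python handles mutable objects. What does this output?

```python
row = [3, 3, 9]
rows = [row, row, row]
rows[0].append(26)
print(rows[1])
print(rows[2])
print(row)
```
[3, 3, 9, 26]
[3, 3, 9, 26]
[3, 3, 9, 26]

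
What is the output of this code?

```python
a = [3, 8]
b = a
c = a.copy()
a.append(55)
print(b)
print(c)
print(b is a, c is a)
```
[3, 8, 55]
[3, 8]
True False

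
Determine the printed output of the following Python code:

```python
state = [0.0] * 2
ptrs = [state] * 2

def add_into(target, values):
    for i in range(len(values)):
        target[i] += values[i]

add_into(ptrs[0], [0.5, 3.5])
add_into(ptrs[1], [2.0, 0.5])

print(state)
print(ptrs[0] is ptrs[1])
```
[2.5, 4.0]
True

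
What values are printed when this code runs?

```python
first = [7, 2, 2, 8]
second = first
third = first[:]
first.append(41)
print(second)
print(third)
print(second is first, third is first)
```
[7, 2, 2, 8, 41]
[7, 2, 2, 8]
True False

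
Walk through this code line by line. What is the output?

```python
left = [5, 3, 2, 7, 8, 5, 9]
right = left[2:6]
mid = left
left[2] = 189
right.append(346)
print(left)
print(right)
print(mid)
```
[5, 3, 189, 7, 8, 5, 9]
[2, 7, 8, 5, 346]
[5, 3, 189, 7, 8, 5, 9]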